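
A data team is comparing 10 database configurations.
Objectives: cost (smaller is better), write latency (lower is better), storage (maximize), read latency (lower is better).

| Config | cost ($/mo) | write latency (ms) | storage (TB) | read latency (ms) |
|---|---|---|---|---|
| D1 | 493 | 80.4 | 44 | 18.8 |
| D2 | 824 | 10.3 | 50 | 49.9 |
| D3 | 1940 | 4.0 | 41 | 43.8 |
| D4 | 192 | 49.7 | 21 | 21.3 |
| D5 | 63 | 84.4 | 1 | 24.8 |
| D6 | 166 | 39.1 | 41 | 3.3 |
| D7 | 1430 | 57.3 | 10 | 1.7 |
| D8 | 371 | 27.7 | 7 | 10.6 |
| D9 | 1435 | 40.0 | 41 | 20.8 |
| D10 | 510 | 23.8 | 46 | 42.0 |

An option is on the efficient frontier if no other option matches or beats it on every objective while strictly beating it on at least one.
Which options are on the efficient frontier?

D1: not dominated.
D2: not dominated (best storage).
D3: not dominated (best write latency).
D4: dominated by D6 (cost 166≤192, write latency 39.1≤49.7, storage 41≥21, read latency 3.3≤21.3).
D5: not dominated (best cost).
D6: not dominated.
D7: not dominated (best read latency).
D8: not dominated.
D9: dominated by D6 (cost 166≤1435, write latency 39.1≤40.0, storage 41≥41, read latency 3.3≤20.8).
D10: not dominated.

D1, D2, D3, D5, D6, D7, D8, D10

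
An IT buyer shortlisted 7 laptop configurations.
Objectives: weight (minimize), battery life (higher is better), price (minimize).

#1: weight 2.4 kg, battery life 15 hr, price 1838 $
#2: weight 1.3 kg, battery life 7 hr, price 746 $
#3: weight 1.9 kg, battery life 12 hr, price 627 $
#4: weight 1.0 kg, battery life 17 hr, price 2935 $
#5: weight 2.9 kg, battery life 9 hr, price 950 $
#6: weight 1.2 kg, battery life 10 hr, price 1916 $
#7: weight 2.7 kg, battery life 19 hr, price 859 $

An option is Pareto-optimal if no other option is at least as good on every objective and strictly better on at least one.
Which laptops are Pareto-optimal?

#1: not dominated.
#2: not dominated.
#3: not dominated (best price).
#4: not dominated (best weight).
#5: dominated by #3 (weight 1.9≤2.9, battery life 12≥9, price 627≤950).
#6: not dominated.
#7: not dominated (best battery life).

#1, #2, #3, #4, #6, #7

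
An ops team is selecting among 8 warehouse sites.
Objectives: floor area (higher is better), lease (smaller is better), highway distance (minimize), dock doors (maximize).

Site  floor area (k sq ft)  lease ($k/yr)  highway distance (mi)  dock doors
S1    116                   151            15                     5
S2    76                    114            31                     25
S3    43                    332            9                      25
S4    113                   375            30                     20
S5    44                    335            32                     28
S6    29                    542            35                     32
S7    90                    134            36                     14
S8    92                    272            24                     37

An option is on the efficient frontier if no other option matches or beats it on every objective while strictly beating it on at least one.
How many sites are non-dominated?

S1: not dominated (best floor area).
S2: not dominated (best lease).
S3: not dominated (best highway distance).
S4: not dominated.
S5: dominated by S8 (floor area 92≥44, lease 272≤335, highway distance 24≤32, dock doors 37≥28).
S6: dominated by S8 (floor area 92≥29, lease 272≤542, highway distance 24≤35, dock doors 37≥32).
S7: not dominated.
S8: not dominated (best dock doors).
Pareto-optimal: S1, S2, S3, S4, S7, S8 → 6.

6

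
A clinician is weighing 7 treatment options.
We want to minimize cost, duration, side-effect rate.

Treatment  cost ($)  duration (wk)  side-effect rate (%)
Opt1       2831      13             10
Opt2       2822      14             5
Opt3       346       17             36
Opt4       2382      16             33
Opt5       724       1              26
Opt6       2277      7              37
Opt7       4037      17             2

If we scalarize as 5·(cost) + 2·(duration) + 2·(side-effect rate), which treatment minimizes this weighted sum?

Opt1: 5·2831 + 2·13 + 2·10 = 14201
Opt2: 5·2822 + 2·14 + 2·5 = 14148
Opt3: 5·346 + 2·17 + 2·36 = 1836
Opt4: 5·2382 + 2·16 + 2·33 = 12008
Opt5: 5·724 + 2·1 + 2·26 = 3674
Opt6: 5·2277 + 2·7 + 2·37 = 11473
Opt7: 5·4037 + 2·17 + 2·2 = 20223
Lowest: Opt3 at 1836.

Opt3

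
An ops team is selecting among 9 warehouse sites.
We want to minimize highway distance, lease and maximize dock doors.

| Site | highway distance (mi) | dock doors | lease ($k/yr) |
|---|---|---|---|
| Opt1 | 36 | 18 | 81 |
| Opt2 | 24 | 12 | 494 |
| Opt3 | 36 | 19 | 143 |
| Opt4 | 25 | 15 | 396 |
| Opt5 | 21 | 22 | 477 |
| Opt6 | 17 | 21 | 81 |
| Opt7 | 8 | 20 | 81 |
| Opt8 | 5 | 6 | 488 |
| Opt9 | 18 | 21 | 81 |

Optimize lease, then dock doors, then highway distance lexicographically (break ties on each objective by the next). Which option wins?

First minimize lease: best is 81, kept {Opt1, Opt6, Opt7, Opt9}.
Then maximize dock doors: best is 21, kept {Opt6, Opt9}.
Then minimize highway distance: best is 17, kept {Opt6}.

Opt6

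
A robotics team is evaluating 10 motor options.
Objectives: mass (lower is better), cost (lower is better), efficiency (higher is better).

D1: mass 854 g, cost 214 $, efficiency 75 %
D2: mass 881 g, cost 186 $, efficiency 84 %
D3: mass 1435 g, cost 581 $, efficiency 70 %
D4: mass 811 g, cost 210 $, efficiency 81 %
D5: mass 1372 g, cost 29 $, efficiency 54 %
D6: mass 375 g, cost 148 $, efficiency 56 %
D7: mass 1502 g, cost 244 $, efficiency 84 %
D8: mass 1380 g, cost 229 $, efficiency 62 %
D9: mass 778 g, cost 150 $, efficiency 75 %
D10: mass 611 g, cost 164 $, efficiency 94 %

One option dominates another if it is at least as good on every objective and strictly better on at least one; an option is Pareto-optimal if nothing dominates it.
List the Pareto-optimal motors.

D1: dominated by D4 (mass 811≤854, cost 210≤214, efficiency 81≥75).
D2: dominated by D10 (mass 611≤881, cost 164≤186, efficiency 94≥84).
D3: dominated by D1 (mass 854≤1435, cost 214≤581, efficiency 75≥70).
D4: dominated by D10 (mass 611≤811, cost 164≤210, efficiency 94≥81).
D5: not dominated (best cost).
D6: not dominated (best mass).
D7: dominated by D2 (mass 881≤1502, cost 186≤244, efficiency 84≥84).
D8: dominated by D1 (mass 854≤1380, cost 214≤229, efficiency 75≥62).
D9: not dominated.
D10: not dominated (best efficiency).

D5, D6, D9, D10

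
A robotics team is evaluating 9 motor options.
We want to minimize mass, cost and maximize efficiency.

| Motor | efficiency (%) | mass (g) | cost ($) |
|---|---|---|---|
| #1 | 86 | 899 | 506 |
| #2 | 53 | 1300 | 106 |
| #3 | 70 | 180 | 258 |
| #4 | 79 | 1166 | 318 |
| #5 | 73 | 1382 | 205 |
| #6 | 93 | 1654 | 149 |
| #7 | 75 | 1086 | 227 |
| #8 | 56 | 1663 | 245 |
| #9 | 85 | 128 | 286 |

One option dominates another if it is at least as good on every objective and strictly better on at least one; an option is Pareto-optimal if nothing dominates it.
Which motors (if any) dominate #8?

#5, #6, #7

#5: efficiency 73≥56, mass 1382≤1663, cost 205≤245 — dominates #8.
#6: efficiency 93≥56, mass 1654≤1663, cost 149≤245 — dominates #8.
#7: efficiency 75≥56, mass 1086≤1663, cost 227≤245 — dominates #8.
Others (#1, #2, #3, #4, #9) are each worse than #8 on at least one objective.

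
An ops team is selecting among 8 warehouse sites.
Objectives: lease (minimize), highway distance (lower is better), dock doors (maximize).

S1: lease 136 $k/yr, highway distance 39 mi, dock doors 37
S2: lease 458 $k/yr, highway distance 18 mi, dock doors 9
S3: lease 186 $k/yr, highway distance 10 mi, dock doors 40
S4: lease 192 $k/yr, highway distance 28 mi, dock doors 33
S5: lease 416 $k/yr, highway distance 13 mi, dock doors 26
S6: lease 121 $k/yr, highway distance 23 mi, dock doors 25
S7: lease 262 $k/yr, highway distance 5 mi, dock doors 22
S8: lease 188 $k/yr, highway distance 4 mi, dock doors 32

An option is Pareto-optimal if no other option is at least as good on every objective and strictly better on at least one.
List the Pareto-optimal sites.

S1: not dominated.
S2: dominated by S3 (lease 186≤458, highway distance 10≤18, dock doors 40≥9).
S3: not dominated (best dock doors).
S4: dominated by S3 (lease 186≤192, highway distance 10≤28, dock doors 40≥33).
S5: dominated by S3 (lease 186≤416, highway distance 10≤13, dock doors 40≥26).
S6: not dominated (best lease).
S7: dominated by S8 (lease 188≤262, highway distance 4≤5, dock doors 32≥22).
S8: not dominated (best highway distance).

S1, S3, S6, S8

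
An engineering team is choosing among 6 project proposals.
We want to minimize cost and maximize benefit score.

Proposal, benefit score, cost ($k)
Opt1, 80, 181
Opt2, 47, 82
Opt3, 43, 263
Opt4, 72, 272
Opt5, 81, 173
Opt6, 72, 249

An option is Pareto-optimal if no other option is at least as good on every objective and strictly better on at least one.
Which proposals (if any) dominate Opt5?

Opt1: worse on benefit score (80 vs 81).
Opt2: worse on benefit score (47 vs 81).
Opt3: worse on benefit score (43 vs 81).
Opt4: worse on benefit score (72 vs 81).
Opt6: worse on benefit score (72 vs 81).
No option dominates Opt5.

none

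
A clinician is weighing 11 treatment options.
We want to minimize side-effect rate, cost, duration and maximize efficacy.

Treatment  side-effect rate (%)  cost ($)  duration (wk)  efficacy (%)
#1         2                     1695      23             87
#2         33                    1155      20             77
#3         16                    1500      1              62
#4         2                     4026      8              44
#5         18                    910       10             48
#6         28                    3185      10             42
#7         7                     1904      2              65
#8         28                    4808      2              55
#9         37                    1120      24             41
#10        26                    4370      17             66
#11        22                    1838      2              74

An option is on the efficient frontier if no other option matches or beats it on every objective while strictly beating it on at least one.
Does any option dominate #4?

No

#1: worse on duration (23 vs 8).
#2: worse on side-effect rate (33 vs 2).
#3: worse on side-effect rate (16 vs 2).
#5: worse on side-effect rate (18 vs 2).
#6: worse on side-effect rate (28 vs 2).
#7: worse on side-effect rate (7 vs 2).
#8: worse on side-effect rate (28 vs 2).
#9: worse on side-effect rate (37 vs 2).
#10: worse on side-effect rate (26 vs 2).
#11: worse on side-effect rate (22 vs 2).
No option is at least as good as #4 on every objective and strictly better on one.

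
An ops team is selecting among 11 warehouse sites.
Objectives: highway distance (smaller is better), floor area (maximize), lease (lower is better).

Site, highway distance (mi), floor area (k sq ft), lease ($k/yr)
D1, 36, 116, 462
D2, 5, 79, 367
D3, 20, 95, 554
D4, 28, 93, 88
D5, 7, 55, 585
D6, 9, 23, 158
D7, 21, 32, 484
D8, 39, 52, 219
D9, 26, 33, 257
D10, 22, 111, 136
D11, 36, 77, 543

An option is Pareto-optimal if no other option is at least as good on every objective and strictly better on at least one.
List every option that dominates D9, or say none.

D10

D10: highway distance 22≤26, floor area 111≥33, lease 136≤257 — dominates D9.
Others (D1, D2, D3, D4, D5, D6, D7, D8, D11) are each worse than D9 on at least one objective.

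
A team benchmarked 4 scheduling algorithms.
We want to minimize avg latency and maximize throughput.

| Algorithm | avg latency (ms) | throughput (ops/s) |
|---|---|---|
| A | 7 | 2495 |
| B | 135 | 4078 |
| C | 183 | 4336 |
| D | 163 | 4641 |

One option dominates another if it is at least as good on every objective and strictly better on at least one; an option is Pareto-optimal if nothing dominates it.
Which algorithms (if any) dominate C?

D

D: avg latency 163≤183, throughput 4641≥4336 — dominates C.
Others (A, B) are each worse than C on at least one objective.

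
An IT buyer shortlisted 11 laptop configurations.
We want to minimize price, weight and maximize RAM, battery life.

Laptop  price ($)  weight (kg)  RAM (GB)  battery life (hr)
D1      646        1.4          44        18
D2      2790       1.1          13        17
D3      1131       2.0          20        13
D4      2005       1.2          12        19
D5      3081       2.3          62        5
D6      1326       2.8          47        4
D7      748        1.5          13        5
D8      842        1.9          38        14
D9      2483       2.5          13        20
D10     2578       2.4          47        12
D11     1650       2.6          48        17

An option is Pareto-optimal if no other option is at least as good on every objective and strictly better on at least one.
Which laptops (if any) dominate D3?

D1: price 646≤1131, weight 1.4≤2.0, RAM 44≥20, battery life 18≥13 — dominates D3.
D8: price 842≤1131, weight 1.9≤2.0, RAM 38≥20, battery life 14≥13 — dominates D3.
Others (D2, D4, D5, D6, D7, D9, D10, D11) are each worse than D3 on at least one objective.

D1, D8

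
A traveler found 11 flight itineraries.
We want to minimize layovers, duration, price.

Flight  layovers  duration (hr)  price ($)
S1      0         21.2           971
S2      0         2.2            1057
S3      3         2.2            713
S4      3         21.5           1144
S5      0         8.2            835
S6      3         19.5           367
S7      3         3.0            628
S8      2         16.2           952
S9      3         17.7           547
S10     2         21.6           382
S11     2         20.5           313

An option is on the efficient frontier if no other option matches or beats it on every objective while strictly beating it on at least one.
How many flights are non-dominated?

S1: dominated by S5 (layovers 0≤0, duration 8.2≤21.2, price 835≤971).
S2: not dominated.
S3: not dominated.
S4: dominated by S1 (layovers 0≤3, duration 21.2≤21.5, price 971≤1144).
S5: not dominated.
S6: not dominated.
S7: not dominated.
S8: dominated by S5 (layovers 0≤2, duration 8.2≤16.2, price 835≤952).
S9: not dominated.
S10: dominated by S11 (layovers 2≤2, duration 20.5≤21.6, price 313≤382).
S11: not dominated (best price).
Pareto-optimal: S2, S3, S5, S6, S7, S9, S11 → 7.

7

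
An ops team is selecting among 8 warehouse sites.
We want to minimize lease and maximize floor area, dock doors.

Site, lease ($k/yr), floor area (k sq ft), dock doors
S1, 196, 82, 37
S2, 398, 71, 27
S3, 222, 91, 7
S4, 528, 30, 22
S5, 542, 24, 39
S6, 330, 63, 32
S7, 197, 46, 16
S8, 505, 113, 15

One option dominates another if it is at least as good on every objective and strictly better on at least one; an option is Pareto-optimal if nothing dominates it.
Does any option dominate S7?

Yes

S1 vs S7: lease 196≤197, floor area 82≥46, dock doors 37≥16 — S1 is at least as good on every objective and strictly better on at least one, so S1 dominates S7.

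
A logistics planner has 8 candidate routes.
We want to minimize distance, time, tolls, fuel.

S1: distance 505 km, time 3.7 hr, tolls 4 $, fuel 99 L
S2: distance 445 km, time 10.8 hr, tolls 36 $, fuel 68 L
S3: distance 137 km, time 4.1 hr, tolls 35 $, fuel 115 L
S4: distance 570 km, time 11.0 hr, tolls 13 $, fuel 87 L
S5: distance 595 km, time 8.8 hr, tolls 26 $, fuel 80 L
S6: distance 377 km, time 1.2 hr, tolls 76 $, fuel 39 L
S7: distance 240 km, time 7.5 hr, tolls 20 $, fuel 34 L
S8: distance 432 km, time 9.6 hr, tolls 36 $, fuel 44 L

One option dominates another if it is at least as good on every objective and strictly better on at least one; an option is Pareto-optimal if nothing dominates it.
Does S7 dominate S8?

Yes

S7 vs S8: distance 240≤432, time 7.5≤9.6, tolls 20≤36, fuel 34≤44 — S7 is at least as good on every objective with at least one strict improvement.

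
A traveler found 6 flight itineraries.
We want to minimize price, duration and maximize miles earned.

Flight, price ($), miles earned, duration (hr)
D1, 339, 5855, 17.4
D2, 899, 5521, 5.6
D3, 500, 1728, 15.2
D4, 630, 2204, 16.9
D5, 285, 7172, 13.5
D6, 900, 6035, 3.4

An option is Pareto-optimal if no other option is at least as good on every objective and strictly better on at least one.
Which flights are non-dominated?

D2, D5, D6

D1: dominated by D5 (price 285≤339, miles earned 7172≥5855, duration 13.5≤17.4).
D2: not dominated.
D3: dominated by D5 (price 285≤500, miles earned 7172≥1728, duration 13.5≤15.2).
D4: dominated by D5 (price 285≤630, miles earned 7172≥2204, duration 13.5≤16.9).
D5: not dominated (best price).
D6: not dominated (best duration).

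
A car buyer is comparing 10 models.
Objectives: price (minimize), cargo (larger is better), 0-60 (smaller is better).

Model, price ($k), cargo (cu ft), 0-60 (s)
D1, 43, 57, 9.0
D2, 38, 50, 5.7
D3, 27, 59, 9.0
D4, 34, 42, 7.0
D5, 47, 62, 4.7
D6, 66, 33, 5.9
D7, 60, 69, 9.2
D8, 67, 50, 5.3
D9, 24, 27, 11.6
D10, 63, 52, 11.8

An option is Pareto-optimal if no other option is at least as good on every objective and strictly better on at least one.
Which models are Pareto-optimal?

D2, D3, D4, D5, D7, D9

D1: dominated by D3 (price 27≤43, cargo 59≥57, 0-60 9.0≤9.0).
D2: not dominated.
D3: not dominated.
D4: not dominated.
D5: not dominated (best 0-60).
D6: dominated by D2 (price 38≤66, cargo 50≥33, 0-60 5.7≤5.9).
D7: not dominated (best cargo).
D8: dominated by D5 (price 47≤67, cargo 62≥50, 0-60 4.7≤5.3).
D9: not dominated (best price).
D10: dominated by D1 (price 43≤63, cargo 57≥52, 0-60 9.0≤11.8).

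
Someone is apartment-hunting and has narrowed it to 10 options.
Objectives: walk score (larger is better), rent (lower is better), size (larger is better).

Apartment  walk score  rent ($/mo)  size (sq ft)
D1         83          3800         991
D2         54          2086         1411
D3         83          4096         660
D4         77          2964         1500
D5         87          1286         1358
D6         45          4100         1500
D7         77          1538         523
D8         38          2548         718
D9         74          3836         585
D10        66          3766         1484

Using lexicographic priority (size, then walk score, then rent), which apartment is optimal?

D4

First maximize size: best is 1500, kept {D4, D6}.
Then maximize walk score: best is 77, kept {D4}.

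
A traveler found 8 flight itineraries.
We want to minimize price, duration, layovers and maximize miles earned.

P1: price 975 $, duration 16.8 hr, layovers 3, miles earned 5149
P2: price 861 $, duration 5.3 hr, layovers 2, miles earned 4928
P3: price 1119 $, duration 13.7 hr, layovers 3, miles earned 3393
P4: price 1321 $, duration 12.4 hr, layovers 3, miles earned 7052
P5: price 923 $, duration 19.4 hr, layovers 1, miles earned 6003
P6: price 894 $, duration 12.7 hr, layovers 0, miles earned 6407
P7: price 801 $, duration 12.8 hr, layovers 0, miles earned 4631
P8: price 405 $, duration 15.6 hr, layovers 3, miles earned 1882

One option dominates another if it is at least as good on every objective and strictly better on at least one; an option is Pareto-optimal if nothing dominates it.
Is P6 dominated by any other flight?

No

P1: worse on price (975 vs 894).
P2: worse on layovers (2 vs 0).
P3: worse on price (1119 vs 894).
P4: worse on price (1321 vs 894).
P5: worse on price (923 vs 894).
P7: worse on duration (12.8 vs 12.7).
P8: worse on duration (15.6 vs 12.7).
No option is at least as good as P6 on every objective and strictly better on one.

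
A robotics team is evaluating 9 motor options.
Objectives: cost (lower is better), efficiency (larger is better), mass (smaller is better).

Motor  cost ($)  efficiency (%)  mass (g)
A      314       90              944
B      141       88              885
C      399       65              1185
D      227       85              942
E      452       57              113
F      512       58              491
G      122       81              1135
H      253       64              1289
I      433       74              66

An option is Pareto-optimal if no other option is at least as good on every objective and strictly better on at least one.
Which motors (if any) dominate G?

none

A: worse on cost (314 vs 122).
B: worse on cost (141 vs 122).
C: worse on cost (399 vs 122).
D: worse on cost (227 vs 122).
E: worse on cost (452 vs 122).
F: worse on cost (512 vs 122).
H: worse on cost (253 vs 122).
I: worse on cost (433 vs 122).
No option dominates G.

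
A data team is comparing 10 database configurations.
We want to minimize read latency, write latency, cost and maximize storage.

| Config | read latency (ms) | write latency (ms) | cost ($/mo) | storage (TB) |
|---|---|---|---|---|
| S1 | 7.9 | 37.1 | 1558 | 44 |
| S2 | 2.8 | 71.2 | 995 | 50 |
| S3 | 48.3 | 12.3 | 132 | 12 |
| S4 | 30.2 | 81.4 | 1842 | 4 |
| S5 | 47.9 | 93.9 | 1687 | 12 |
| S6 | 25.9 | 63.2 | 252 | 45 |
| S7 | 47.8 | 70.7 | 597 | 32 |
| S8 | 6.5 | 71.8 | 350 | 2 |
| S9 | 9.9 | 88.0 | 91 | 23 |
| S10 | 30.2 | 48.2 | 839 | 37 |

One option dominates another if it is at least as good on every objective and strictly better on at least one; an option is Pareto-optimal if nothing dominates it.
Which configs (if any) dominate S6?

S1: worse on cost (1558 vs 252).
S2: worse on write latency (71.2 vs 63.2).
S3: worse on read latency (48.3 vs 25.9).
S4: worse on read latency (30.2 vs 25.9).
S5: worse on read latency (47.9 vs 25.9).
S7: worse on read latency (47.8 vs 25.9).
S8: worse on write latency (71.8 vs 63.2).
S9: worse on write latency (88.0 vs 63.2).
S10: worse on read latency (30.2 vs 25.9).
No option dominates S6.

none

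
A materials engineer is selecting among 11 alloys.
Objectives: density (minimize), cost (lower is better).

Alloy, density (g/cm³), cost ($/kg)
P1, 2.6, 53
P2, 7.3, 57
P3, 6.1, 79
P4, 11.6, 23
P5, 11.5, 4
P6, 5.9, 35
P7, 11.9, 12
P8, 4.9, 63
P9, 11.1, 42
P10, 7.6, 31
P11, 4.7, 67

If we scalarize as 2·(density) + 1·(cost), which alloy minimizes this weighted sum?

P1: 2·2.6 + 1·53 = 58.2
P2: 2·7.3 + 1·57 = 71.6
P3: 2·6.1 + 1·79 = 91.2
P4: 2·11.6 + 1·23 = 46.2
P5: 2·11.5 + 1·4 = 27.0
P6: 2·5.9 + 1·35 = 46.8
P7: 2·11.9 + 1·12 = 35.8
P8: 2·4.9 + 1·63 = 72.8
P9: 2·11.1 + 1·42 = 64.2
P10: 2·7.6 + 1·31 = 46.2
P11: 2·4.7 + 1·67 = 76.4
Lowest: P5 at 27.0.

P5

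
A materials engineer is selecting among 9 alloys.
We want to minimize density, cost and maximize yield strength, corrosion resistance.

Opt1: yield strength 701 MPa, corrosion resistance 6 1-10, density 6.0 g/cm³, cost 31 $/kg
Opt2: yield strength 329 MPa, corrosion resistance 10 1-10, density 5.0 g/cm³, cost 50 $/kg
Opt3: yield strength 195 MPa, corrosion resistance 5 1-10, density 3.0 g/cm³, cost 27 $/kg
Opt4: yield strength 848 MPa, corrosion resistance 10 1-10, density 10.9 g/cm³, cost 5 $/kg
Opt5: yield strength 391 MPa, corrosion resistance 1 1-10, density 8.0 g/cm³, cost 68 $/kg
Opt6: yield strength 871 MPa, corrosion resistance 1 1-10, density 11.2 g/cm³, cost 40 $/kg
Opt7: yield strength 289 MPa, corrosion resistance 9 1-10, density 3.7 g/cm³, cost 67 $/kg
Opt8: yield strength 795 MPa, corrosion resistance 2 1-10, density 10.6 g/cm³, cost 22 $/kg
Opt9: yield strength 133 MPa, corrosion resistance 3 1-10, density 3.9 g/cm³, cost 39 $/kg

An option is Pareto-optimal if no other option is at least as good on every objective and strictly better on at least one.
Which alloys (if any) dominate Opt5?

Opt1

Opt1: yield strength 701≥391, corrosion resistance 6≥1, density 6.0≤8.0, cost 31≤68 — dominates Opt5.
Others (Opt2, Opt3, Opt4, Opt6, Opt7, Opt8, Opt9) are each worse than Opt5 on at least one objective.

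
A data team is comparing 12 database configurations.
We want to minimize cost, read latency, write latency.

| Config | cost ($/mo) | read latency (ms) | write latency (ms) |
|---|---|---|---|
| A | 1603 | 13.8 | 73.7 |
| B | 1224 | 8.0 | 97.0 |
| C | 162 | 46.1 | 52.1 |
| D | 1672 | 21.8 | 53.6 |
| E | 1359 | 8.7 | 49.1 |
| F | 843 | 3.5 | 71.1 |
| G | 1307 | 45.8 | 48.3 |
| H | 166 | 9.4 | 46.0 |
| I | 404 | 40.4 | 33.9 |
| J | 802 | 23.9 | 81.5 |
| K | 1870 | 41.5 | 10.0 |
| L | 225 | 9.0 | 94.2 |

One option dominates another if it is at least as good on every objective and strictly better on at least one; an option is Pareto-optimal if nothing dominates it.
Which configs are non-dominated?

C, E, F, H, I, K, L

A: dominated by E (cost 1359≤1603, read latency 8.7≤13.8, write latency 49.1≤73.7).
B: dominated by F (cost 843≤1224, read latency 3.5≤8.0, write latency 71.1≤97.0).
C: not dominated (best cost).
D: dominated by E (cost 1359≤1672, read latency 8.7≤21.8, write latency 49.1≤53.6).
E: not dominated.
F: not dominated (best read latency).
G: dominated by H (cost 166≤1307, read latency 9.4≤45.8, write latency 46.0≤48.3).
H: not dominated.
I: not dominated.
J: dominated by H (cost 166≤802, read latency 9.4≤23.9, write latency 46.0≤81.5).
K: not dominated (best write latency).
L: not dominated.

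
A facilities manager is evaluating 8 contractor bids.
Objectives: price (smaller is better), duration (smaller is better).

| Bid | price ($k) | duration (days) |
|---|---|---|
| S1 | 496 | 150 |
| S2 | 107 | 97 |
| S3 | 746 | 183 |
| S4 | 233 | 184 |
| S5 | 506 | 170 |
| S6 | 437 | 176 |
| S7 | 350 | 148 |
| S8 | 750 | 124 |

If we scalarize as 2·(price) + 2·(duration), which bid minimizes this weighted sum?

S2

S1: 2·496 + 2·150 = 1292
S2: 2·107 + 2·97 = 408
S3: 2·746 + 2·183 = 1858
S4: 2·233 + 2·184 = 834
S5: 2·506 + 2·170 = 1352
S6: 2·437 + 2·176 = 1226
S7: 2·350 + 2·148 = 996
S8: 2·750 + 2·124 = 1748
Lowest: S2 at 408.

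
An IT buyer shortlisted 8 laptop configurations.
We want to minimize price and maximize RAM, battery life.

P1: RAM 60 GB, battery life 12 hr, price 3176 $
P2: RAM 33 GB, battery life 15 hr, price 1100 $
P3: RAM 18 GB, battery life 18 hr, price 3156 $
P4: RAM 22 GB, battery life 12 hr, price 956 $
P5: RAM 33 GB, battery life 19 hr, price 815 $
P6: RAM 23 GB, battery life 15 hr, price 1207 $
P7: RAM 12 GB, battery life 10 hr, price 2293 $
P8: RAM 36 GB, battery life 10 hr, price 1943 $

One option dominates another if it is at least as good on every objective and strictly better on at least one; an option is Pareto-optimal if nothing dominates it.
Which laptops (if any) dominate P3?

P5: RAM 33≥18, battery life 19≥18, price 815≤3156 — dominates P3.
Others (P1, P2, P4, P6, P7, P8) are each worse than P3 on at least one objective.

P5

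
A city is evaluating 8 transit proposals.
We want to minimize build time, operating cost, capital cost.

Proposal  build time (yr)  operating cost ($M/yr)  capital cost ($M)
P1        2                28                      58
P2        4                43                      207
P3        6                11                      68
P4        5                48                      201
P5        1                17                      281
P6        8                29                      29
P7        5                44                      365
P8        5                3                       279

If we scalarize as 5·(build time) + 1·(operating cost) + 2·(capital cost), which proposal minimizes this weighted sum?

P1: 5·2 + 1·28 + 2·58 = 154
P2: 5·4 + 1·43 + 2·207 = 477
P3: 5·6 + 1·11 + 2·68 = 177
P4: 5·5 + 1·48 + 2·201 = 475
P5: 5·1 + 1·17 + 2·281 = 584
P6: 5·8 + 1·29 + 2·29 = 127
P7: 5·5 + 1·44 + 2·365 = 799
P8: 5·5 + 1·3 + 2·279 = 586
Lowest: P6 at 127.

P6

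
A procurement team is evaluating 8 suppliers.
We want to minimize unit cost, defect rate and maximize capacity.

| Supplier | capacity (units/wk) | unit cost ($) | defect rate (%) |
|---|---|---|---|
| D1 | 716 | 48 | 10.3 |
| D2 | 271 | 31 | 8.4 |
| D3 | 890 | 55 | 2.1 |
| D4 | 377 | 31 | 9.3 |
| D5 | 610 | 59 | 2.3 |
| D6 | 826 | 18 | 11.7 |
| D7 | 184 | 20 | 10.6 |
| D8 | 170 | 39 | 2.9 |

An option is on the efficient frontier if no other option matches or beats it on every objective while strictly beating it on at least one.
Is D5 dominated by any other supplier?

Yes

D3 vs D5: capacity 890≥610, unit cost 55≤59, defect rate 2.1≤2.3 — D3 is at least as good on every objective and strictly better on at least one, so D3 dominates D5.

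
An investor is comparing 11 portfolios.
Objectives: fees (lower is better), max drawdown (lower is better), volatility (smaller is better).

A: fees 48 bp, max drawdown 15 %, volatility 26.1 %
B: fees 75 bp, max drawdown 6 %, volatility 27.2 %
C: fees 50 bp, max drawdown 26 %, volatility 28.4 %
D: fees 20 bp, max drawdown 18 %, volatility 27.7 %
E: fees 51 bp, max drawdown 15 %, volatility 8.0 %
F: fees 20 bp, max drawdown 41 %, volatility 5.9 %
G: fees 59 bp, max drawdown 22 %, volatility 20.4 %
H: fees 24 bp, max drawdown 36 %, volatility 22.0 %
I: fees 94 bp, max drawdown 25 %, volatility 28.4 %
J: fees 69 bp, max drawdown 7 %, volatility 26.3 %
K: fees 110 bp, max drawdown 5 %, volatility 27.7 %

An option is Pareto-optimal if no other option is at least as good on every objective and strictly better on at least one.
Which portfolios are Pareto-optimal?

A, B, D, E, F, H, J, K

A: not dominated.
B: not dominated.
C: dominated by A (fees 48≤50, max drawdown 15≤26, volatility 26.1≤28.4).
D: not dominated.
E: not dominated.
F: not dominated (best volatility).
G: dominated by E (fees 51≤59, max drawdown 15≤22, volatility 8.0≤20.4).
H: not dominated.
I: dominated by A (fees 48≤94, max drawdown 15≤25, volatility 26.1≤28.4).
J: not dominated.
K: not dominated (best max drawdown).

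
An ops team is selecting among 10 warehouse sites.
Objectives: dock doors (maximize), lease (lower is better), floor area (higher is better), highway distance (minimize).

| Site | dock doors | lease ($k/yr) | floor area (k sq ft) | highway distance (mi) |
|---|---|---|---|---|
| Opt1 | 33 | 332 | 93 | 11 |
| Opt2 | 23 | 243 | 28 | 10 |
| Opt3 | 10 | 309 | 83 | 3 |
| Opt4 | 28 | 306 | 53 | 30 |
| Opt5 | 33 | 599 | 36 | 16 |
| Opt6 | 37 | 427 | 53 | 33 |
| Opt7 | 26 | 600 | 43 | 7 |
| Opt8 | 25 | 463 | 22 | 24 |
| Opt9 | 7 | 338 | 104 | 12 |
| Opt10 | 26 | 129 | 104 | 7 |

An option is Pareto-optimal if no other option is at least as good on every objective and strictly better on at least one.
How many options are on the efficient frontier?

5

Opt1: not dominated.
Opt2: dominated by Opt10 (dock doors 26≥23, lease 129≤243, floor area 104≥28, highway distance 7≤10).
Opt3: not dominated (best highway distance).
Opt4: not dominated.
Opt5: dominated by Opt1 (dock doors 33≥33, lease 332≤599, floor area 93≥36, highway distance 11≤16).
Opt6: not dominated (best dock doors).
Opt7: dominated by Opt10 (dock doors 26≥26, lease 129≤600, floor area 104≥43, highway distance 7≤7).
Opt8: dominated by Opt1 (dock doors 33≥25, lease 332≤463, floor area 93≥22, highway distance 11≤24).
Opt9: dominated by Opt10 (dock doors 26≥7, lease 129≤338, floor area 104≥104, highway distance 7≤12).
Opt10: not dominated (best lease).
Pareto-optimal: Opt1, Opt3, Opt4, Opt6, Opt10 → 5.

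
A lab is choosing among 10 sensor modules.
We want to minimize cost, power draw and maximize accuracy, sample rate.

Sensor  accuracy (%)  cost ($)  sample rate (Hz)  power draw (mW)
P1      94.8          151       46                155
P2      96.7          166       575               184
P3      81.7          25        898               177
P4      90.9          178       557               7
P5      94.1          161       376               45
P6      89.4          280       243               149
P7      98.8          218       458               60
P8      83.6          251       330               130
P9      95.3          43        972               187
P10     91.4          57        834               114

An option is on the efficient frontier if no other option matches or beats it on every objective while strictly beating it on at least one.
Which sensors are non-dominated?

P1, P2, P3, P4, P5, P7, P9, P10

P1: not dominated.
P2: not dominated.
P3: not dominated (best cost).
P4: not dominated (best power draw).
P5: not dominated.
P6: dominated by P4 (accuracy 90.9≥89.4, cost 178≤280, sample rate 557≥243, power draw 7≤149).
P7: not dominated (best accuracy).
P8: dominated by P4 (accuracy 90.9≥83.6, cost 178≤251, sample rate 557≥330, power draw 7≤130).
P9: not dominated (best sample rate).
P10: not dominated.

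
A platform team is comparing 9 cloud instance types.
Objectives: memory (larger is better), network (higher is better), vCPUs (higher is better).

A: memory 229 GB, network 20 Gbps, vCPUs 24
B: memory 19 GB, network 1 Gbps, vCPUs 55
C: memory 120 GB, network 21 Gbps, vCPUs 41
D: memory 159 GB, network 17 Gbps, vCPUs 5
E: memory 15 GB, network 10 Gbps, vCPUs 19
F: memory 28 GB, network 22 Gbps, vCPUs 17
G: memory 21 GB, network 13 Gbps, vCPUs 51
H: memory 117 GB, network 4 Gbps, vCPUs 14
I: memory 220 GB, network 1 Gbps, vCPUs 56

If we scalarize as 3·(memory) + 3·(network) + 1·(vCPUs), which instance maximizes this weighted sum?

A

A: 3·229 + 3·20 + 1·24 = 771
B: 3·19 + 3·1 + 1·55 = 115
C: 3·120 + 3·21 + 1·41 = 464
D: 3·159 + 3·17 + 1·5 = 533
E: 3·15 + 3·10 + 1·19 = 94
F: 3·28 + 3·22 + 1·17 = 167
G: 3·21 + 3·13 + 1·51 = 153
H: 3·117 + 3·4 + 1·14 = 377
I: 3·220 + 3·1 + 1·56 = 719
Highest: A at 771.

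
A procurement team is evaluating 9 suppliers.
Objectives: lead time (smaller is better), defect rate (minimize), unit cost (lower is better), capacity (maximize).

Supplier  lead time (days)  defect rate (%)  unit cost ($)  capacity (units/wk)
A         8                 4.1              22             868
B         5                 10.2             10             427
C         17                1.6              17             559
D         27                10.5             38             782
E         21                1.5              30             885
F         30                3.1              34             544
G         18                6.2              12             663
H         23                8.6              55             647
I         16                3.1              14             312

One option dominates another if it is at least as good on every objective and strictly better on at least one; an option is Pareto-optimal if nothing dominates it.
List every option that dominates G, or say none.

A: worse on unit cost (22 vs 12).
B: worse on defect rate (10.2 vs 6.2).
C: worse on unit cost (17 vs 12).
D: worse on lead time (27 vs 18).
E: worse on lead time (21 vs 18).
F: worse on lead time (30 vs 18).
H: worse on lead time (23 vs 18).
I: worse on unit cost (14 vs 12).
No option dominates G.

none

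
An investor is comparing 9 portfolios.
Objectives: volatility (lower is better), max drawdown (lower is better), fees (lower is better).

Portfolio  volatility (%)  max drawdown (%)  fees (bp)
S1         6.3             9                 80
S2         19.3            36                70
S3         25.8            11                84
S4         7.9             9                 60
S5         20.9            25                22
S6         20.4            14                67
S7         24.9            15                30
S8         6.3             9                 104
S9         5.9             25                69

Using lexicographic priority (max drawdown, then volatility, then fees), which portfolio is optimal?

S1

First minimize max drawdown: best is 9, kept {S1, S4, S8}.
Then minimize volatility: best is 6.3, kept {S1, S8}.
Then minimize fees: best is 80, kept {S1}.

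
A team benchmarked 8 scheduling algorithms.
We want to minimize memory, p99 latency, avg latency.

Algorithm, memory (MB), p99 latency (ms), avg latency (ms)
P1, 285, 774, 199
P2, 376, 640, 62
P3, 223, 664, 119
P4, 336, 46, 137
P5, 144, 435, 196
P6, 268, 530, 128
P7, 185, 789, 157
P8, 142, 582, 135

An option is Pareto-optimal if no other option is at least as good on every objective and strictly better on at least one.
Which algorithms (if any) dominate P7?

P8: memory 142≤185, p99 latency 582≤789, avg latency 135≤157 — dominates P7.
Others (P1, P2, P3, P4, P5, P6) are each worse than P7 on at least one objective.

P8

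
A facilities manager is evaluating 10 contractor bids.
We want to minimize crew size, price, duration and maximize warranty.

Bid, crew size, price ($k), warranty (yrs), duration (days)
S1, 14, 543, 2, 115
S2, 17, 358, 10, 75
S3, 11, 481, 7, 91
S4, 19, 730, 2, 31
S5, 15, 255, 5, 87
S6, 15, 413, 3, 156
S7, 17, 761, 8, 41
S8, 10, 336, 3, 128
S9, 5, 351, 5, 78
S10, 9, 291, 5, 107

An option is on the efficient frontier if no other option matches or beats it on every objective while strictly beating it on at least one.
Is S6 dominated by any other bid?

S5 vs S6: crew size 15≤15, price 255≤413, warranty 5≥3, duration 87≤156 — S5 is at least as good on every objective and strictly better on at least one, so S5 dominates S6.

Yes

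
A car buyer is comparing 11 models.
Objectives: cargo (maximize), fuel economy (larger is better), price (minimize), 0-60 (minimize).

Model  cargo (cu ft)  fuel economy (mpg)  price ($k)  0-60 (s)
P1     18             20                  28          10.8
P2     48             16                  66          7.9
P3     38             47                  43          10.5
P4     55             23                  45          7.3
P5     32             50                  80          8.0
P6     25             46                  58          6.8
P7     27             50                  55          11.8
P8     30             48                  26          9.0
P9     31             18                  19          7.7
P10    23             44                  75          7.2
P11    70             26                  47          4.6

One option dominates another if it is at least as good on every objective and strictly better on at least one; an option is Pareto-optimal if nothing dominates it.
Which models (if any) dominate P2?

P4, P11

P4: cargo 55≥48, fuel economy 23≥16, price 45≤66, 0-60 7.3≤7.9 — dominates P2.
P11: cargo 70≥48, fuel economy 26≥16, price 47≤66, 0-60 4.6≤7.9 — dominates P2.
Others (P1, P3, P5, P6, P7, P8, P9, P10) are each worse than P2 on at least one objective.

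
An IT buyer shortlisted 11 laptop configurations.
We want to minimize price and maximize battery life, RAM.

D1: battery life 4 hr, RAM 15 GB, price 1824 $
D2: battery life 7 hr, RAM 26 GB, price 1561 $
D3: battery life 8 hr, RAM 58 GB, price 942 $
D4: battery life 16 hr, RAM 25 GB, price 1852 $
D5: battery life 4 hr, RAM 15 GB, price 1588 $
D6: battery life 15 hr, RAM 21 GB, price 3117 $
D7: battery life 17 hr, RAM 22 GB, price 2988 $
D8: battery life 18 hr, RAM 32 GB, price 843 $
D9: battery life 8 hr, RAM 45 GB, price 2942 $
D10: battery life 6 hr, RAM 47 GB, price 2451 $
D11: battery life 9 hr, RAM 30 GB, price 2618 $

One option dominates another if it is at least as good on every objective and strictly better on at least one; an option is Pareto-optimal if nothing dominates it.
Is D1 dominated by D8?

Yes

D8 vs D1: battery life 18≥4, RAM 32≥15, price 843≤1824 — D8 is at least as good on every objective with at least one strict improvement.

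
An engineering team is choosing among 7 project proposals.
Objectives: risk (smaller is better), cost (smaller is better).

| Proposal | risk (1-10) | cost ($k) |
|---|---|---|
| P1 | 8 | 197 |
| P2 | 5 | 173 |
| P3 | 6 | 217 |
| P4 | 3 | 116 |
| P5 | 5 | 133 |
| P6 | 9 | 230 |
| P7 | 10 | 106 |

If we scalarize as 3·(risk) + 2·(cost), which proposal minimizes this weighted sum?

P1: 3·8 + 2·197 = 418
P2: 3·5 + 2·173 = 361
P3: 3·6 + 2·217 = 452
P4: 3·3 + 2·116 = 241
P5: 3·5 + 2·133 = 281
P6: 3·9 + 2·230 = 487
P7: 3·10 + 2·106 = 242
Lowest: P4 at 241.

P4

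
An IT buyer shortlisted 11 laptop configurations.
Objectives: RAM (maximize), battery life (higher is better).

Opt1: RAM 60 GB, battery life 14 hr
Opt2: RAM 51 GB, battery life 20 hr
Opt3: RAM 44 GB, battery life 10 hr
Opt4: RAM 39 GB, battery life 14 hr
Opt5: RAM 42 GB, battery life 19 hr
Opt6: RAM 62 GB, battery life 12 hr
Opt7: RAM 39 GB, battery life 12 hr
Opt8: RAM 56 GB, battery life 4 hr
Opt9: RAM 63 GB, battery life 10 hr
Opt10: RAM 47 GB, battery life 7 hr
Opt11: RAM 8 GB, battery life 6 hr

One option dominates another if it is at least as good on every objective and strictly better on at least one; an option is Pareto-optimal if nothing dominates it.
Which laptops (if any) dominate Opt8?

Opt1: RAM 60≥56, battery life 14≥4 — dominates Opt8.
Opt6: RAM 62≥56, battery life 12≥4 — dominates Opt8.
Opt9: RAM 63≥56, battery life 10≥4 — dominates Opt8.
Others (Opt2, Opt3, Opt4, Opt5, Opt7, Opt10, Opt11) are each worse than Opt8 on at least one objective.

Opt1, Opt6, Opt9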